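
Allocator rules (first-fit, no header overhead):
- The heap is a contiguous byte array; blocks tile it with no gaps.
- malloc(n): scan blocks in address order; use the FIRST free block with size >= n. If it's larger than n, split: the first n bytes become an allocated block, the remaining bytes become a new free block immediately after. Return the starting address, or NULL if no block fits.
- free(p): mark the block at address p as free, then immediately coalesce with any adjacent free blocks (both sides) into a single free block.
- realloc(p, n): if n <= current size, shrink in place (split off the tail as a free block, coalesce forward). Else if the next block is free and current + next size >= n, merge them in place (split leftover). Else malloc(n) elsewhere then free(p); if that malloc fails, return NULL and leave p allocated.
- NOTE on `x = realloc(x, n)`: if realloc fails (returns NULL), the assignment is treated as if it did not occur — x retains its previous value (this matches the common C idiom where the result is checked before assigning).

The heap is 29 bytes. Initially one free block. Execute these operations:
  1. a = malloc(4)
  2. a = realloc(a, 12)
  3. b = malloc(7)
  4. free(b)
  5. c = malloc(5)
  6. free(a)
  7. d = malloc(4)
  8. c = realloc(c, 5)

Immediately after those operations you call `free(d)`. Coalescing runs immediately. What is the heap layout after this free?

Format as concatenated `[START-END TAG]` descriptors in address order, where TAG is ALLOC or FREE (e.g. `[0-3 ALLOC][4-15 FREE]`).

Answer: [0-11 FREE][12-16 ALLOC][17-28 FREE]

Derivation:
Op 1: a = malloc(4) -> a = 0; heap: [0-3 ALLOC][4-28 FREE]
Op 2: a = realloc(a, 12) -> a = 0; heap: [0-11 ALLOC][12-28 FREE]
Op 3: b = malloc(7) -> b = 12; heap: [0-11 ALLOC][12-18 ALLOC][19-28 FREE]
Op 4: free(b) -> (freed b); heap: [0-11 ALLOC][12-28 FREE]
Op 5: c = malloc(5) -> c = 12; heap: [0-11 ALLOC][12-16 ALLOC][17-28 FREE]
Op 6: free(a) -> (freed a); heap: [0-11 FREE][12-16 ALLOC][17-28 FREE]
Op 7: d = malloc(4) -> d = 0; heap: [0-3 ALLOC][4-11 FREE][12-16 ALLOC][17-28 FREE]
Op 8: c = realloc(c, 5) -> c = 12; heap: [0-3 ALLOC][4-11 FREE][12-16 ALLOC][17-28 FREE]
free(d): d = 0 -> block [0-3 ALLOC]; mark free, coalesce with adjacent free neighbors -> [0-11 FREE][12-16 ALLOC][17-28 FREE]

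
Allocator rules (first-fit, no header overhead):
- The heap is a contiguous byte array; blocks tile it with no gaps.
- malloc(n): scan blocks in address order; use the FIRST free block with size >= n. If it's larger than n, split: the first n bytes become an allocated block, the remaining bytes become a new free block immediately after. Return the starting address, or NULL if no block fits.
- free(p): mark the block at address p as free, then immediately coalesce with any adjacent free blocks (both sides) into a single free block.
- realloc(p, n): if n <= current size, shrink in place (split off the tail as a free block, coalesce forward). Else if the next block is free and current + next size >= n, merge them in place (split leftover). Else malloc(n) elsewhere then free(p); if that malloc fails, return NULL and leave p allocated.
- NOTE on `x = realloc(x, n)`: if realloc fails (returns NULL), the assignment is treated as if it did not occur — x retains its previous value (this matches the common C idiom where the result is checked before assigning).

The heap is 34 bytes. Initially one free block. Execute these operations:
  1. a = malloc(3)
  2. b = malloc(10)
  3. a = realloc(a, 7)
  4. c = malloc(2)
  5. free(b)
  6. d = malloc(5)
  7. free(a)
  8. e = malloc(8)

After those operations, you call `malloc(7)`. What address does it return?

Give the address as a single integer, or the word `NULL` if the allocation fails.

Answer: 15

Derivation:
Op 1: a = malloc(3) -> a = 0; heap: [0-2 ALLOC][3-33 FREE]
Op 2: b = malloc(10) -> b = 3; heap: [0-2 ALLOC][3-12 ALLOC][13-33 FREE]
Op 3: a = realloc(a, 7) -> a = 13; heap: [0-2 FREE][3-12 ALLOC][13-19 ALLOC][20-33 FREE]
Op 4: c = malloc(2) -> c = 0; heap: [0-1 ALLOC][2-2 FREE][3-12 ALLOC][13-19 ALLOC][20-33 FREE]
Op 5: free(b) -> (freed b); heap: [0-1 ALLOC][2-12 FREE][13-19 ALLOC][20-33 FREE]
Op 6: d = malloc(5) -> d = 2; heap: [0-1 ALLOC][2-6 ALLOC][7-12 FREE][13-19 ALLOC][20-33 FREE]
Op 7: free(a) -> (freed a); heap: [0-1 ALLOC][2-6 ALLOC][7-33 FREE]
Op 8: e = malloc(8) -> e = 7; heap: [0-1 ALLOC][2-6 ALLOC][7-14 ALLOC][15-33 FREE]
malloc(7): first-fit scan over [0-1 ALLOC][2-6 ALLOC][7-14 ALLOC][15-33 FREE] -> 15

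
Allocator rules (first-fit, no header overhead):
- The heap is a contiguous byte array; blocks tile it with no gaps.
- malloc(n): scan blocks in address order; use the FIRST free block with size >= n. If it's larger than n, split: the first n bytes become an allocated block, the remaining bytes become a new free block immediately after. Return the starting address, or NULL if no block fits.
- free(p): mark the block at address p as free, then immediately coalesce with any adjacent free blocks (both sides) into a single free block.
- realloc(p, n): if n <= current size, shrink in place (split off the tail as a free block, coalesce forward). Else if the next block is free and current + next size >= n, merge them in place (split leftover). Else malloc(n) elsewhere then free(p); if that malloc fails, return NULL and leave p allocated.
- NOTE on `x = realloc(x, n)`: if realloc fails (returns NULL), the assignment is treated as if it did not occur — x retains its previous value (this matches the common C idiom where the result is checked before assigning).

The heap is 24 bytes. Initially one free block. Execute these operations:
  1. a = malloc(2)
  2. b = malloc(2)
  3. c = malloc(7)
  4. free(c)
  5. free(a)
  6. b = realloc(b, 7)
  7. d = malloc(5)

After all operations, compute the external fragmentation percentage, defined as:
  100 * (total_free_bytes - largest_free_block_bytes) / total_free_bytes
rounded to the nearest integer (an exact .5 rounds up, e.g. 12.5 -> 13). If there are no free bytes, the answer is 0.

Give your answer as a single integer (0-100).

Op 1: a = malloc(2) -> a = 0; heap: [0-1 ALLOC][2-23 FREE]
Op 2: b = malloc(2) -> b = 2; heap: [0-1 ALLOC][2-3 ALLOC][4-23 FREE]
Op 3: c = malloc(7) -> c = 4; heap: [0-1 ALLOC][2-3 ALLOC][4-10 ALLOC][11-23 FREE]
Op 4: free(c) -> (freed c); heap: [0-1 ALLOC][2-3 ALLOC][4-23 FREE]
Op 5: free(a) -> (freed a); heap: [0-1 FREE][2-3 ALLOC][4-23 FREE]
Op 6: b = realloc(b, 7) -> b = 2; heap: [0-1 FREE][2-8 ALLOC][9-23 FREE]
Op 7: d = malloc(5) -> d = 9; heap: [0-1 FREE][2-8 ALLOC][9-13 ALLOC][14-23 FREE]
Free blocks: [2 10] total_free=12 largest=10 -> 100*(12-10)/12 = 200/12 ≈ 16.667 -> rounds to 17

Answer: 17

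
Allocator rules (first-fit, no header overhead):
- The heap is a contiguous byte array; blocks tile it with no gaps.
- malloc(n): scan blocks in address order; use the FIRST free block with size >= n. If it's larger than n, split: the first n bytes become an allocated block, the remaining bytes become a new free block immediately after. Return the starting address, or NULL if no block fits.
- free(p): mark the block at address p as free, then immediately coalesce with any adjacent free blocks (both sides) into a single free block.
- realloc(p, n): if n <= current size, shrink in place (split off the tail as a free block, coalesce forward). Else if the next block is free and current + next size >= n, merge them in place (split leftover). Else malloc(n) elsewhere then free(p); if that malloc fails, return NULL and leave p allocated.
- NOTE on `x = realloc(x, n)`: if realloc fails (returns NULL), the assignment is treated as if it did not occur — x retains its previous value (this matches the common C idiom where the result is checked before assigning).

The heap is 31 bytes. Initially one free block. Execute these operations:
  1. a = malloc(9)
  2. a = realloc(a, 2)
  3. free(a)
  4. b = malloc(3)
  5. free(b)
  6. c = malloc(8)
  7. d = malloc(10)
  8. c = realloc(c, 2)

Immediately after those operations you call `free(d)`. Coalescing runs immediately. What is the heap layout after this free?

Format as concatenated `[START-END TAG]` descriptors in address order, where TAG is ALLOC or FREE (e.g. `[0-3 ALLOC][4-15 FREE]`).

Answer: [0-1 ALLOC][2-30 FREE]

Derivation:
Op 1: a = malloc(9) -> a = 0; heap: [0-8 ALLOC][9-30 FREE]
Op 2: a = realloc(a, 2) -> a = 0; heap: [0-1 ALLOC][2-30 FREE]
Op 3: free(a) -> (freed a); heap: [0-30 FREE]
Op 4: b = malloc(3) -> b = 0; heap: [0-2 ALLOC][3-30 FREE]
Op 5: free(b) -> (freed b); heap: [0-30 FREE]
Op 6: c = malloc(8) -> c = 0; heap: [0-7 ALLOC][8-30 FREE]
Op 7: d = malloc(10) -> d = 8; heap: [0-7 ALLOC][8-17 ALLOC][18-30 FREE]
Op 8: c = realloc(c, 2) -> c = 0; heap: [0-1 ALLOC][2-7 FREE][8-17 ALLOC][18-30 FREE]
free(d): d = 8 -> block [8-17 ALLOC]; mark free, coalesce with adjacent free neighbors -> [0-1 ALLOC][2-30 FREE]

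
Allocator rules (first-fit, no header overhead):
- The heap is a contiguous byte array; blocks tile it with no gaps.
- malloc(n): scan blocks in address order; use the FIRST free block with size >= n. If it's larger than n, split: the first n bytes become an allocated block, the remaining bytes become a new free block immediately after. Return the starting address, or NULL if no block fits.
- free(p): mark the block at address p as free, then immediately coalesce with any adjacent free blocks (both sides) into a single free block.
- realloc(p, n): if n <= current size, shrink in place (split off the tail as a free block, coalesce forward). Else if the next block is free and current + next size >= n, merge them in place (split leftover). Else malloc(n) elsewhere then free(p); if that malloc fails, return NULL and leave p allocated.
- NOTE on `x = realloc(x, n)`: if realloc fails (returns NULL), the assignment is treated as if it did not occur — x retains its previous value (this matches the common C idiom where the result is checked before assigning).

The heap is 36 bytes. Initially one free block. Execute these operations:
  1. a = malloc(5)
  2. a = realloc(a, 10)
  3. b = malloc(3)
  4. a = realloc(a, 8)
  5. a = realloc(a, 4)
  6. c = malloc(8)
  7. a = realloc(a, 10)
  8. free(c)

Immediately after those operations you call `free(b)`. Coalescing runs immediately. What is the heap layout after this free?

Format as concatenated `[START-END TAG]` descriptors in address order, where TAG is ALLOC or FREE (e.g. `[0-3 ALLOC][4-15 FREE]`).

Answer: [0-9 ALLOC][10-35 FREE]

Derivation:
Op 1: a = malloc(5) -> a = 0; heap: [0-4 ALLOC][5-35 FREE]
Op 2: a = realloc(a, 10) -> a = 0; heap: [0-9 ALLOC][10-35 FREE]
Op 3: b = malloc(3) -> b = 10; heap: [0-9 ALLOC][10-12 ALLOC][13-35 FREE]
Op 4: a = realloc(a, 8) -> a = 0; heap: [0-7 ALLOC][8-9 FREE][10-12 ALLOC][13-35 FREE]
Op 5: a = realloc(a, 4) -> a = 0; heap: [0-3 ALLOC][4-9 FREE][10-12 ALLOC][13-35 FREE]
Op 6: c = malloc(8) -> c = 13; heap: [0-3 ALLOC][4-9 FREE][10-12 ALLOC][13-20 ALLOC][21-35 FREE]
Op 7: a = realloc(a, 10) -> a = 0; heap: [0-9 ALLOC][10-12 ALLOC][13-20 ALLOC][21-35 FREE]
Op 8: free(c) -> (freed c); heap: [0-9 ALLOC][10-12 ALLOC][13-35 FREE]
free(b): b = 10 -> block [10-12 ALLOC]; mark free, coalesce with adjacent free neighbors -> [0-9 ALLOC][10-35 FREE]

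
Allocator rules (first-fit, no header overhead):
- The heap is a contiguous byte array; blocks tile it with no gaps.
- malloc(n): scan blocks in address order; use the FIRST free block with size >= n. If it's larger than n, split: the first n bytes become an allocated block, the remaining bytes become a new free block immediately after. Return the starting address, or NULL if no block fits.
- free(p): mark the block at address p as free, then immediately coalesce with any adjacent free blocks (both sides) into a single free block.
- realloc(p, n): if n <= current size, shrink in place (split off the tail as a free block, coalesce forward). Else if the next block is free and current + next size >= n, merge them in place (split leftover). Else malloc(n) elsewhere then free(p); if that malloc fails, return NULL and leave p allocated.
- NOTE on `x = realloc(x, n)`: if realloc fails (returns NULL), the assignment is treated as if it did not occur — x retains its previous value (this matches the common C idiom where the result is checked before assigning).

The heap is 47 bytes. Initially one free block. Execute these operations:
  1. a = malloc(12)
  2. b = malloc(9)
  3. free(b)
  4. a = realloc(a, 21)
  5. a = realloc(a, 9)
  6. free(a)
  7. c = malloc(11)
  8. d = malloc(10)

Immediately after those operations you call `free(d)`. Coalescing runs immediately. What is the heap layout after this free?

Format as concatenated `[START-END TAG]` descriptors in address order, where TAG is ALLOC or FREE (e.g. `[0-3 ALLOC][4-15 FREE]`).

Answer: [0-10 ALLOC][11-46 FREE]

Derivation:
Op 1: a = malloc(12) -> a = 0; heap: [0-11 ALLOC][12-46 FREE]
Op 2: b = malloc(9) -> b = 12; heap: [0-11 ALLOC][12-20 ALLOC][21-46 FREE]
Op 3: free(b) -> (freed b); heap: [0-11 ALLOC][12-46 FREE]
Op 4: a = realloc(a, 21) -> a = 0; heap: [0-20 ALLOC][21-46 FREE]
Op 5: a = realloc(a, 9) -> a = 0; heap: [0-8 ALLOC][9-46 FREE]
Op 6: free(a) -> (freed a); heap: [0-46 FREE]
Op 7: c = malloc(11) -> c = 0; heap: [0-10 ALLOC][11-46 FREE]
Op 8: d = malloc(10) -> d = 11; heap: [0-10 ALLOC][11-20 ALLOC][21-46 FREE]
free(d): d = 11 -> block [11-20 ALLOC]; mark free, coalesce with adjacent free neighbors -> [0-10 ALLOC][11-46 FREE]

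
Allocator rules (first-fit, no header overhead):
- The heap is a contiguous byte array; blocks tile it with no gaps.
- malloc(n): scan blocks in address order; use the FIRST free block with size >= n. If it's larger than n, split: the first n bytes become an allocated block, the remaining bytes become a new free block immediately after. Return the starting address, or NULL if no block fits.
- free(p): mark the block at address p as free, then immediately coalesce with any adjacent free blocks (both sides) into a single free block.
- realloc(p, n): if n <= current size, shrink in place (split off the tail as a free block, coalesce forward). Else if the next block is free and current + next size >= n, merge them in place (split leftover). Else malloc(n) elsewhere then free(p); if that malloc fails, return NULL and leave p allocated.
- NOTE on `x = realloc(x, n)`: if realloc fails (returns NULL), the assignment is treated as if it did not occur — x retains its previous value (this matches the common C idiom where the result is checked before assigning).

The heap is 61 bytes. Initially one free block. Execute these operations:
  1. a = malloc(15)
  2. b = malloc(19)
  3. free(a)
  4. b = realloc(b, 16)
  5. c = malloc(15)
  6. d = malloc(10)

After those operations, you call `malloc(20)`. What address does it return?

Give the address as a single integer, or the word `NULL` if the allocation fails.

Answer: 41

Derivation:
Op 1: a = malloc(15) -> a = 0; heap: [0-14 ALLOC][15-60 FREE]
Op 2: b = malloc(19) -> b = 15; heap: [0-14 ALLOC][15-33 ALLOC][34-60 FREE]
Op 3: free(a) -> (freed a); heap: [0-14 FREE][15-33 ALLOC][34-60 FREE]
Op 4: b = realloc(b, 16) -> b = 15; heap: [0-14 FREE][15-30 ALLOC][31-60 FREE]
Op 5: c = malloc(15) -> c = 0; heap: [0-14 ALLOC][15-30 ALLOC][31-60 FREE]
Op 6: d = malloc(10) -> d = 31; heap: [0-14 ALLOC][15-30 ALLOC][31-40 ALLOC][41-60 FREE]
malloc(20): first-fit scan over [0-14 ALLOC][15-30 ALLOC][31-40 ALLOC][41-60 FREE] -> 41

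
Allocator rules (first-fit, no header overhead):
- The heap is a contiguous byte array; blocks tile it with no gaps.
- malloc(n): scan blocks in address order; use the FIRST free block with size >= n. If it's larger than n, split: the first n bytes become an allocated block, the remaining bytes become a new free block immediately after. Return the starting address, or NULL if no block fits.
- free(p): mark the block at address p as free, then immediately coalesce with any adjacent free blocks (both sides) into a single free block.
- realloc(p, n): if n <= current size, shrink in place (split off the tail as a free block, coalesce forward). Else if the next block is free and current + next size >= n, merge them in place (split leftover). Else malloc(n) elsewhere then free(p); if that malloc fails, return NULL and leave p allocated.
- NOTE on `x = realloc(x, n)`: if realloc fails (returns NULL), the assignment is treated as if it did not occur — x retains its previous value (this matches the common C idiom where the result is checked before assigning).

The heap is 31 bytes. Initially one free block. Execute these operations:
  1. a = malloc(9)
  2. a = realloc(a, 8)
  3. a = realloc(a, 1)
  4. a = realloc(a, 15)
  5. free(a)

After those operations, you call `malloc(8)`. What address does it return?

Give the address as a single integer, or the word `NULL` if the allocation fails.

Answer: 0

Derivation:
Op 1: a = malloc(9) -> a = 0; heap: [0-8 ALLOC][9-30 FREE]
Op 2: a = realloc(a, 8) -> a = 0; heap: [0-7 ALLOC][8-30 FREE]
Op 3: a = realloc(a, 1) -> a = 0; heap: [0-0 ALLOC][1-30 FREE]
Op 4: a = realloc(a, 15) -> a = 0; heap: [0-14 ALLOC][15-30 FREE]
Op 5: free(a) -> (freed a); heap: [0-30 FREE]
malloc(8): first-fit scan over [0-30 FREE] -> 0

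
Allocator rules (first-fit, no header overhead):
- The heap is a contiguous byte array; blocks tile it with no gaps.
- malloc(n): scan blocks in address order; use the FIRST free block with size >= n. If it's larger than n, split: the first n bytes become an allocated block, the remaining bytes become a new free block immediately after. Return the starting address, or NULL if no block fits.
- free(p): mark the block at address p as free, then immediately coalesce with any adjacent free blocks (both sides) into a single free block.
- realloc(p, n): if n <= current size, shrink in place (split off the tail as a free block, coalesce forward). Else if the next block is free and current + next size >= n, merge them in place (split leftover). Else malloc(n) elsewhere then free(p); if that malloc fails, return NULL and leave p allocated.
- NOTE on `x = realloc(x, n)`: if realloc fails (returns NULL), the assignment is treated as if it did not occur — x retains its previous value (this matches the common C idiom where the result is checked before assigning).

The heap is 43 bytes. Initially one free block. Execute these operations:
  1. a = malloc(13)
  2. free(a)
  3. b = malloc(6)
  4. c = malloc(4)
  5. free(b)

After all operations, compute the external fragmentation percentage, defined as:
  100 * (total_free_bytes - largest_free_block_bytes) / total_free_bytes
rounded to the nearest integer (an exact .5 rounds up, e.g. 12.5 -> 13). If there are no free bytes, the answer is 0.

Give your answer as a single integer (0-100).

Op 1: a = malloc(13) -> a = 0; heap: [0-12 ALLOC][13-42 FREE]
Op 2: free(a) -> (freed a); heap: [0-42 FREE]
Op 3: b = malloc(6) -> b = 0; heap: [0-5 ALLOC][6-42 FREE]
Op 4: c = malloc(4) -> c = 6; heap: [0-5 ALLOC][6-9 ALLOC][10-42 FREE]
Op 5: free(b) -> (freed b); heap: [0-5 FREE][6-9 ALLOC][10-42 FREE]
Free blocks: [6 33] total_free=39 largest=33 -> 100*(39-33)/39 = 600/39 ≈ 15.385 -> rounds to 15

Answer: 15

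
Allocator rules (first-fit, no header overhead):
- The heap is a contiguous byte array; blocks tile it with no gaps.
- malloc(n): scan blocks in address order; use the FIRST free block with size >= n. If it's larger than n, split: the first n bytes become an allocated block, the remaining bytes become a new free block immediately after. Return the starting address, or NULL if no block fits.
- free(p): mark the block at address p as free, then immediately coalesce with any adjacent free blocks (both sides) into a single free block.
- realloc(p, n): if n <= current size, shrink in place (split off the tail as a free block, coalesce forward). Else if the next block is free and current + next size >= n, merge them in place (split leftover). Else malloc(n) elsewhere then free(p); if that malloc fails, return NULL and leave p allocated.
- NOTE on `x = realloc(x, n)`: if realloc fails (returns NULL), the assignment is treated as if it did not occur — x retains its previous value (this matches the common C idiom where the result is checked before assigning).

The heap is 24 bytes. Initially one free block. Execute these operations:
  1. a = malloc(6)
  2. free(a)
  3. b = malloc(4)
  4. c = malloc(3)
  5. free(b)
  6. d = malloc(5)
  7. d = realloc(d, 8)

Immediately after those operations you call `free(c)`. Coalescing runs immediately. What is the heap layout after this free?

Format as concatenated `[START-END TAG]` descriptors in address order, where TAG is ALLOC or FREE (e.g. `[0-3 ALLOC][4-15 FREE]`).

Answer: [0-6 FREE][7-14 ALLOC][15-23 FREE]

Derivation:
Op 1: a = malloc(6) -> a = 0; heap: [0-5 ALLOC][6-23 FREE]
Op 2: free(a) -> (freed a); heap: [0-23 FREE]
Op 3: b = malloc(4) -> b = 0; heap: [0-3 ALLOC][4-23 FREE]
Op 4: c = malloc(3) -> c = 4; heap: [0-3 ALLOC][4-6 ALLOC][7-23 FREE]
Op 5: free(b) -> (freed b); heap: [0-3 FREE][4-6 ALLOC][7-23 FREE]
Op 6: d = malloc(5) -> d = 7; heap: [0-3 FREE][4-6 ALLOC][7-11 ALLOC][12-23 FREE]
Op 7: d = realloc(d, 8) -> d = 7; heap: [0-3 FREE][4-6 ALLOC][7-14 ALLOC][15-23 FREE]
free(c): c = 4 -> block [4-6 ALLOC]; mark free, coalesce with adjacent free neighbors -> [0-6 FREE][7-14 ALLOC][15-23 FREE]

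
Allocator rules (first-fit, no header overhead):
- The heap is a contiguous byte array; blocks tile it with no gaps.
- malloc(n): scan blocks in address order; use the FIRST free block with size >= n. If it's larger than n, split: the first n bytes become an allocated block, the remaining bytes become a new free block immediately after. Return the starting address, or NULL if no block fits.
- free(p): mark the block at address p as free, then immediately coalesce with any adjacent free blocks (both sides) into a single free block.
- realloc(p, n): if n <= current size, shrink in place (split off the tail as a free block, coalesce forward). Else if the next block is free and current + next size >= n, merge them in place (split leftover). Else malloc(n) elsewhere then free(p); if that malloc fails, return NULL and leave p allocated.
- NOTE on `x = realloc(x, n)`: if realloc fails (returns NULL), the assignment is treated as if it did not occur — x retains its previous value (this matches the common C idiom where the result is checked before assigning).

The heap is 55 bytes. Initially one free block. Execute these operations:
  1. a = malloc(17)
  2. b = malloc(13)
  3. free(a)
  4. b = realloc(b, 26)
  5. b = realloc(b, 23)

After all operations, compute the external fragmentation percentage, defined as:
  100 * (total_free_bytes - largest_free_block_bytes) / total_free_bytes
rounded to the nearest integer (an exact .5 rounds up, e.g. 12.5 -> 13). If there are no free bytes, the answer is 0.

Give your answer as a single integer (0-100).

Op 1: a = malloc(17) -> a = 0; heap: [0-16 ALLOC][17-54 FREE]
Op 2: b = malloc(13) -> b = 17; heap: [0-16 ALLOC][17-29 ALLOC][30-54 FREE]
Op 3: free(a) -> (freed a); heap: [0-16 FREE][17-29 ALLOC][30-54 FREE]
Op 4: b = realloc(b, 26) -> b = 17; heap: [0-16 FREE][17-42 ALLOC][43-54 FREE]
Op 5: b = realloc(b, 23) -> b = 17; heap: [0-16 FREE][17-39 ALLOC][40-54 FREE]
Free blocks: [17 15] total_free=32 largest=17 -> 100*(32-17)/32 = 1500/32 = 46.875 -> rounds to 47

Answer: 47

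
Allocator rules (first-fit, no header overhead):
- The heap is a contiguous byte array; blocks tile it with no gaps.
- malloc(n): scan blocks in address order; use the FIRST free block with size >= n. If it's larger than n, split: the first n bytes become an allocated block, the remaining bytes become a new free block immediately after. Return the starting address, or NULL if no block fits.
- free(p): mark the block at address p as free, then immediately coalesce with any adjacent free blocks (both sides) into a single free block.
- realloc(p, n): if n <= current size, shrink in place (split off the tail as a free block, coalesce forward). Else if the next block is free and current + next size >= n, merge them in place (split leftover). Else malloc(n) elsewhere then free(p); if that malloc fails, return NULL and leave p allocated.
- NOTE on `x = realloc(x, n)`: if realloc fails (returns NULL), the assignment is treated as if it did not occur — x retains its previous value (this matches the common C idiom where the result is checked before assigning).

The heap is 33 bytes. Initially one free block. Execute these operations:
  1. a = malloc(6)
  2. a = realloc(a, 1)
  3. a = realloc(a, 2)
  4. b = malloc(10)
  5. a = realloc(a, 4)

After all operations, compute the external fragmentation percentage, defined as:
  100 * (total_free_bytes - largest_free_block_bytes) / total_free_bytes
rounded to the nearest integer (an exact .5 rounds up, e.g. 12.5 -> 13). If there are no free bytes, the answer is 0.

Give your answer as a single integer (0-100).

Op 1: a = malloc(6) -> a = 0; heap: [0-5 ALLOC][6-32 FREE]
Op 2: a = realloc(a, 1) -> a = 0; heap: [0-0 ALLOC][1-32 FREE]
Op 3: a = realloc(a, 2) -> a = 0; heap: [0-1 ALLOC][2-32 FREE]
Op 4: b = malloc(10) -> b = 2; heap: [0-1 ALLOC][2-11 ALLOC][12-32 FREE]
Op 5: a = realloc(a, 4) -> a = 12; heap: [0-1 FREE][2-11 ALLOC][12-15 ALLOC][16-32 FREE]
Free blocks: [2 17] total_free=19 largest=17 -> 100*(19-17)/19 = 200/19 ≈ 10.526 -> rounds to 11

Answer: 11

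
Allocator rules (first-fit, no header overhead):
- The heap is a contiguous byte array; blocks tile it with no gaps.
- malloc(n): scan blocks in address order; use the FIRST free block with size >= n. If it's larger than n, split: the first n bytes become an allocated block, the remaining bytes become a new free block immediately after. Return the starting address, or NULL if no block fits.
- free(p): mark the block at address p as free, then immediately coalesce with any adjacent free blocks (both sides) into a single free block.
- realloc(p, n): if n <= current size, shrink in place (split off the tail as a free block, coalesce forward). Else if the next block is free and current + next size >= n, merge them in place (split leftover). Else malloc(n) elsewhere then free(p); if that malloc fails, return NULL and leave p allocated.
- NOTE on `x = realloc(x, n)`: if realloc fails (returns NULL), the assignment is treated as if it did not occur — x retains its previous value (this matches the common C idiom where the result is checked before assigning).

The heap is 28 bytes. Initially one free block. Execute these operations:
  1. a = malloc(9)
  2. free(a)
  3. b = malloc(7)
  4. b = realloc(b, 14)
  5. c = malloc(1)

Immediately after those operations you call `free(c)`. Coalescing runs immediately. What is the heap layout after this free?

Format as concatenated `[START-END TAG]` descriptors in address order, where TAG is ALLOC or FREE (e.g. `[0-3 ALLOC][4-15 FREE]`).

Op 1: a = malloc(9) -> a = 0; heap: [0-8 ALLOC][9-27 FREE]
Op 2: free(a) -> (freed a); heap: [0-27 FREE]
Op 3: b = malloc(7) -> b = 0; heap: [0-6 ALLOC][7-27 FREE]
Op 4: b = realloc(b, 14) -> b = 0; heap: [0-13 ALLOC][14-27 FREE]
Op 5: c = malloc(1) -> c = 14; heap: [0-13 ALLOC][14-14 ALLOC][15-27 FREE]
free(c): c = 14 -> block [14-14 ALLOC]; mark free, coalesce with adjacent free neighbors -> [0-13 ALLOC][14-27 FREE]

Answer: [0-13 ALLOC][14-27 FREE]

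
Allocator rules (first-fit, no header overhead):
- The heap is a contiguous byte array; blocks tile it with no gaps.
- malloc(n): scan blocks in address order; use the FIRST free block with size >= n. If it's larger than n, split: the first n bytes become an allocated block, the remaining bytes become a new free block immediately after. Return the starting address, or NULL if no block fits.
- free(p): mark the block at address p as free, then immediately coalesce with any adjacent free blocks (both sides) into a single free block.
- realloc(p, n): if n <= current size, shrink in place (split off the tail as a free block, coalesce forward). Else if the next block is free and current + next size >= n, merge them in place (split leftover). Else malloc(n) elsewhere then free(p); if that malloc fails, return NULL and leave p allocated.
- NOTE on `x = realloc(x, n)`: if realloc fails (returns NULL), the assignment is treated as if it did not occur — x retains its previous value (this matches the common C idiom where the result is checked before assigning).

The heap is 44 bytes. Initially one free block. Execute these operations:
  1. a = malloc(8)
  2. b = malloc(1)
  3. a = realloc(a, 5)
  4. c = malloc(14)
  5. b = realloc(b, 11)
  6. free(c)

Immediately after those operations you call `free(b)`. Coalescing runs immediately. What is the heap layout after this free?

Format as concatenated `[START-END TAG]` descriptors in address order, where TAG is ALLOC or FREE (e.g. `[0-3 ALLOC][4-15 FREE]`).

Op 1: a = malloc(8) -> a = 0; heap: [0-7 ALLOC][8-43 FREE]
Op 2: b = malloc(1) -> b = 8; heap: [0-7 ALLOC][8-8 ALLOC][9-43 FREE]
Op 3: a = realloc(a, 5) -> a = 0; heap: [0-4 ALLOC][5-7 FREE][8-8 ALLOC][9-43 FREE]
Op 4: c = malloc(14) -> c = 9; heap: [0-4 ALLOC][5-7 FREE][8-8 ALLOC][9-22 ALLOC][23-43 FREE]
Op 5: b = realloc(b, 11) -> b = 23; heap: [0-4 ALLOC][5-8 FREE][9-22 ALLOC][23-33 ALLOC][34-43 FREE]
Op 6: free(c) -> (freed c); heap: [0-4 ALLOC][5-22 FREE][23-33 ALLOC][34-43 FREE]
free(b): b = 23 -> block [23-33 ALLOC]; mark free, coalesce with adjacent free neighbors -> [0-4 ALLOC][5-43 FREE]

Answer: [0-4 ALLOC][5-43 FREE]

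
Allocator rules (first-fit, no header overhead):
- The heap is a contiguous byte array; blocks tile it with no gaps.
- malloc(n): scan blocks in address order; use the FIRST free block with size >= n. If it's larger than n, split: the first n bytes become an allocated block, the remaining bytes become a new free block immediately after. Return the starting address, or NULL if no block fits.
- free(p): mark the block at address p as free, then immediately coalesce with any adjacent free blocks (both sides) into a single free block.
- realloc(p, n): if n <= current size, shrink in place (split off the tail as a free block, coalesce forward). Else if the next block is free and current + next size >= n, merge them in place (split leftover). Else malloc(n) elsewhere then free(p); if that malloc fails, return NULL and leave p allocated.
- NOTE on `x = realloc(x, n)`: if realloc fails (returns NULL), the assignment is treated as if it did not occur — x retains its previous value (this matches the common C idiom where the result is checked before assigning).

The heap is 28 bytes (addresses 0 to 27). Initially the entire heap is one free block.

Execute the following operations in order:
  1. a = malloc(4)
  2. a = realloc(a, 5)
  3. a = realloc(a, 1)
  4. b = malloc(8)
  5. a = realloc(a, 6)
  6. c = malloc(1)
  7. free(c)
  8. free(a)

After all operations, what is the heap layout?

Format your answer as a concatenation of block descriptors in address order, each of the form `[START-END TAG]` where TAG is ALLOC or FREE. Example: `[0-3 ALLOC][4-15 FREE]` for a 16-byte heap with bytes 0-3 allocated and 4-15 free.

Answer: [0-0 FREE][1-8 ALLOC][9-27 FREE]

Derivation:
Op 1: a = malloc(4) -> a = 0; heap: [0-3 ALLOC][4-27 FREE]
Op 2: a = realloc(a, 5) -> a = 0; heap: [0-4 ALLOC][5-27 FREE]
Op 3: a = realloc(a, 1) -> a = 0; heap: [0-0 ALLOC][1-27 FREE]
Op 4: b = malloc(8) -> b = 1; heap: [0-0 ALLOC][1-8 ALLOC][9-27 FREE]
Op 5: a = realloc(a, 6) -> a = 9; heap: [0-0 FREE][1-8 ALLOC][9-14 ALLOC][15-27 FREE]
Op 6: c = malloc(1) -> c = 0; heap: [0-0 ALLOC][1-8 ALLOC][9-14 ALLOC][15-27 FREE]
Op 7: free(c) -> (freed c); heap: [0-0 FREE][1-8 ALLOC][9-14 ALLOC][15-27 FREE]
Op 8: free(a) -> (freed a); heap: [0-0 FREE][1-8 ALLOC][9-27 FREE]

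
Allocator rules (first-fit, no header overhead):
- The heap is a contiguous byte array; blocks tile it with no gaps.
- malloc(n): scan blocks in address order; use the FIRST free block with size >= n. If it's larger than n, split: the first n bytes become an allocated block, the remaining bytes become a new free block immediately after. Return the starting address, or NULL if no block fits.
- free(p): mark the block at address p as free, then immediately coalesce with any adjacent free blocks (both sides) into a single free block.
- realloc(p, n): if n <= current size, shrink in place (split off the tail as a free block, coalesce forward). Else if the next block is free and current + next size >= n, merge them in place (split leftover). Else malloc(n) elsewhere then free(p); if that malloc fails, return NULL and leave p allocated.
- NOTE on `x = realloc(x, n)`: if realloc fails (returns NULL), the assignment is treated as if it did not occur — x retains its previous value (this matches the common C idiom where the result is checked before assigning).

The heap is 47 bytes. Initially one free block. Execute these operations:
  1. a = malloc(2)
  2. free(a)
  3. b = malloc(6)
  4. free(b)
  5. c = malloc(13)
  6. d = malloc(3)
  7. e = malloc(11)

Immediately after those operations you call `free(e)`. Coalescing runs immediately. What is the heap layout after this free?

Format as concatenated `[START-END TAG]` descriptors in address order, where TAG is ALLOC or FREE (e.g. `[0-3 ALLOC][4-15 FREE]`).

Op 1: a = malloc(2) -> a = 0; heap: [0-1 ALLOC][2-46 FREE]
Op 2: free(a) -> (freed a); heap: [0-46 FREE]
Op 3: b = malloc(6) -> b = 0; heap: [0-5 ALLOC][6-46 FREE]
Op 4: free(b) -> (freed b); heap: [0-46 FREE]
Op 5: c = malloc(13) -> c = 0; heap: [0-12 ALLOC][13-46 FREE]
Op 6: d = malloc(3) -> d = 13; heap: [0-12 ALLOC][13-15 ALLOC][16-46 FREE]
Op 7: e = malloc(11) -> e = 16; heap: [0-12 ALLOC][13-15 ALLOC][16-26 ALLOC][27-46 FREE]
free(e): e = 16 -> block [16-26 ALLOC]; mark free, coalesce with adjacent free neighbors -> [0-12 ALLOC][13-15 ALLOC][16-46 FREE]

Answer: [0-12 ALLOC][13-15 ALLOC][16-46 FREE]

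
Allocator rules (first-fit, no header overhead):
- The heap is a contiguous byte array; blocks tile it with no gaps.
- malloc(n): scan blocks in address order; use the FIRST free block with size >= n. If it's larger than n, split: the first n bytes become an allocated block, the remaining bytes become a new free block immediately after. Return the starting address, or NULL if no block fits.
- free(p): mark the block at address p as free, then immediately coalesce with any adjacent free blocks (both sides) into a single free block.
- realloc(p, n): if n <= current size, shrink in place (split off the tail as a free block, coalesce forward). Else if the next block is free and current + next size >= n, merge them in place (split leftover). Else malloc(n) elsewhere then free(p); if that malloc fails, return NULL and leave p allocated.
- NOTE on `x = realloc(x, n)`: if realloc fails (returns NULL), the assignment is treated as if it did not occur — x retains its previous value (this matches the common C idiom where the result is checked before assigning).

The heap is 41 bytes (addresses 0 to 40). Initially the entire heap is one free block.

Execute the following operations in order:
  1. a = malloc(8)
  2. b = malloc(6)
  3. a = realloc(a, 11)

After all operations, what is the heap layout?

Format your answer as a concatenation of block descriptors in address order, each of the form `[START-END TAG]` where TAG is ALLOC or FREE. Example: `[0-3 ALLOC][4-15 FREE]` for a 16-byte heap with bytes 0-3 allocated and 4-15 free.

Answer: [0-7 FREE][8-13 ALLOC][14-24 ALLOC][25-40 FREE]

Derivation:
Op 1: a = malloc(8) -> a = 0; heap: [0-7 ALLOC][8-40 FREE]
Op 2: b = malloc(6) -> b = 8; heap: [0-7 ALLOC][8-13 ALLOC][14-40 FREE]
Op 3: a = realloc(a, 11) -> a = 14; heap: [0-7 FREE][8-13 ALLOC][14-24 ALLOC][25-40 FREE]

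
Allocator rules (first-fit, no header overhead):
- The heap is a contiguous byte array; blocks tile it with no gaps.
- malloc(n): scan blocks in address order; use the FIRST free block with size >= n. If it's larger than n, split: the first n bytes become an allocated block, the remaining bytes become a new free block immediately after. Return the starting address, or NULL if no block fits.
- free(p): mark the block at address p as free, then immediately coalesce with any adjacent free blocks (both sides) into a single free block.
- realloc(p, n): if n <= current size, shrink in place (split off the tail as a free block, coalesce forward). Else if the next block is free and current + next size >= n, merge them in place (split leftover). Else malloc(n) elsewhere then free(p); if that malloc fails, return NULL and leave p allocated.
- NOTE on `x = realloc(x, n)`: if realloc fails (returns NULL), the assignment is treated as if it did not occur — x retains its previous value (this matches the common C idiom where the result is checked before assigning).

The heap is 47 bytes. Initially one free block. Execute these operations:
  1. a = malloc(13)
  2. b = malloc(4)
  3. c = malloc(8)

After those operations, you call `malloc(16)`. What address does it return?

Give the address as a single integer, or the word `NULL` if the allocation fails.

Op 1: a = malloc(13) -> a = 0; heap: [0-12 ALLOC][13-46 FREE]
Op 2: b = malloc(4) -> b = 13; heap: [0-12 ALLOC][13-16 ALLOC][17-46 FREE]
Op 3: c = malloc(8) -> c = 17; heap: [0-12 ALLOC][13-16 ALLOC][17-24 ALLOC][25-46 FREE]
malloc(16): first-fit scan over [0-12 ALLOC][13-16 ALLOC][17-24 ALLOC][25-46 FREE] -> 25

Answer: 25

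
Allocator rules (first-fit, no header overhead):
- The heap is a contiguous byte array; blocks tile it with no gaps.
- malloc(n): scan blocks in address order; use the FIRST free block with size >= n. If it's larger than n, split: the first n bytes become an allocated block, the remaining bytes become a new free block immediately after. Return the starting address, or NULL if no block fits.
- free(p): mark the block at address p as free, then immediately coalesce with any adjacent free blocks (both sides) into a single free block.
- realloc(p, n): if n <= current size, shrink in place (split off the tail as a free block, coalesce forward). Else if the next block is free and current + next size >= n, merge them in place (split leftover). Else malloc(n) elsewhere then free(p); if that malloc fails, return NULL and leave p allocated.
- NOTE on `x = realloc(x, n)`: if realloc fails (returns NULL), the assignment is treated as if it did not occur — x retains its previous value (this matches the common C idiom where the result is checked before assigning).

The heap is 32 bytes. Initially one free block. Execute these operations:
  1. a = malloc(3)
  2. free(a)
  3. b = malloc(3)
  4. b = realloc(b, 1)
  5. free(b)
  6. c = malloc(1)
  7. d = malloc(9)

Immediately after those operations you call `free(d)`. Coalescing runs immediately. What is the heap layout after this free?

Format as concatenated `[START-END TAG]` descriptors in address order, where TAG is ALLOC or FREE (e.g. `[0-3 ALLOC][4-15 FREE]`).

Op 1: a = malloc(3) -> a = 0; heap: [0-2 ALLOC][3-31 FREE]
Op 2: free(a) -> (freed a); heap: [0-31 FREE]
Op 3: b = malloc(3) -> b = 0; heap: [0-2 ALLOC][3-31 FREE]
Op 4: b = realloc(b, 1) -> b = 0; heap: [0-0 ALLOC][1-31 FREE]
Op 5: free(b) -> (freed b); heap: [0-31 FREE]
Op 6: c = malloc(1) -> c = 0; heap: [0-0 ALLOC][1-31 FREE]
Op 7: d = malloc(9) -> d = 1; heap: [0-0 ALLOC][1-9 ALLOC][10-31 FREE]
free(d): d = 1 -> block [1-9 ALLOC]; mark free, coalesce with adjacent free neighbors -> [0-0 ALLOC][1-31 FREE]

Answer: [0-0 ALLOC][1-31 FREE]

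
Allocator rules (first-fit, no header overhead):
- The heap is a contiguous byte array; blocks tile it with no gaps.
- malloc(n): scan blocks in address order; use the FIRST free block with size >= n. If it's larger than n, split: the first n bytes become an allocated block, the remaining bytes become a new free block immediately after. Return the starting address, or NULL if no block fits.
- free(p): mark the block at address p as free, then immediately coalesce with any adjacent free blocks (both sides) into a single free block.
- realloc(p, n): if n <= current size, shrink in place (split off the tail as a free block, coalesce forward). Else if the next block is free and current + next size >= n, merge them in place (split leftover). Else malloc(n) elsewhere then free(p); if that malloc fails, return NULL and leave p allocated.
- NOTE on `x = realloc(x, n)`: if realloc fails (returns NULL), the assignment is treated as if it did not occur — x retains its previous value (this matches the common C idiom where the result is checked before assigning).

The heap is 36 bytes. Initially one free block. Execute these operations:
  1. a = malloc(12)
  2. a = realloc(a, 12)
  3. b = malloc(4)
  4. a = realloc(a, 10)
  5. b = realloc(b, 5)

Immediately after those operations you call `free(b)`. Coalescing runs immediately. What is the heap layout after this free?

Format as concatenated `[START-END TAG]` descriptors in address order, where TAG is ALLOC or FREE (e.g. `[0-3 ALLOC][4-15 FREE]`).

Answer: [0-9 ALLOC][10-35 FREE]

Derivation:
Op 1: a = malloc(12) -> a = 0; heap: [0-11 ALLOC][12-35 FREE]
Op 2: a = realloc(a, 12) -> a = 0; heap: [0-11 ALLOC][12-35 FREE]
Op 3: b = malloc(4) -> b = 12; heap: [0-11 ALLOC][12-15 ALLOC][16-35 FREE]
Op 4: a = realloc(a, 10) -> a = 0; heap: [0-9 ALLOC][10-11 FREE][12-15 ALLOC][16-35 FREE]
Op 5: b = realloc(b, 5) -> b = 12; heap: [0-9 ALLOC][10-11 FREE][12-16 ALLOC][17-35 FREE]
free(b): b = 12 -> block [12-16 ALLOC]; mark free, coalesce with adjacent free neighbors -> [0-9 ALLOC][10-35 FREE]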